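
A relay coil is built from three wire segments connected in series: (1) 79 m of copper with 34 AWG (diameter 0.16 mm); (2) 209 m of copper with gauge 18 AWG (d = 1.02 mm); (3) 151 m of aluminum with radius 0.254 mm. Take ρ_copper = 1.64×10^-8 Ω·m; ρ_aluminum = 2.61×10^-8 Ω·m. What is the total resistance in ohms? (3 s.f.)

88.1 Ω

Seg 1: A = π(0.16/2 mm)² = π(8.0000e-05 m)² = 2.011e-08 m²
R_1 = (1.64×10^-8)(79)/(2.011e-08) = 64.44 Ω
Seg 2: A = π(1.02/2 mm)² = π(5.1000e-04 m)² = 8.171e-07 m²
R_2 = (1.64×10^-8)(209)/(8.171e-07) = 4.195 Ω
Seg 3: A = πr² = π(2.5400e-04 m)² = 2.027e-07 m²
R_3 = (2.61×10^-8)(151)/(2.027e-07) = 19.44 Ω
R_total = R_1 + R_2 + R_3 = 88.1 Ω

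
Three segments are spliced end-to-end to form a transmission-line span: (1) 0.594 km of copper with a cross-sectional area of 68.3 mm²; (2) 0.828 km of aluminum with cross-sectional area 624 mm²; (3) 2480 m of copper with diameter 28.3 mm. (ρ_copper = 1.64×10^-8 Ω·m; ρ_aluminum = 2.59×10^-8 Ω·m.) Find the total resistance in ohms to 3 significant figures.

Seg 1: A = 68.3 mm² = 6.830e-05 m²
R_1 = (1.64×10^-8)(594)/(6.830e-05) = 0.1426 Ω
Seg 2: A = 624 mm² = 6.240e-04 m²
R_2 = (2.59×10^-8)(828)/(6.240e-04) = 0.03437 Ω
Seg 3: A = π(d/2)² = π(1.4150e-02 m)² = 6.290e-04 m²
R_3 = (1.64×10^-8)(2480)/(6.290e-04) = 0.06466 Ω
R_total = R_1 + R_2 + R_3 = 0.242 Ω

0.242 Ω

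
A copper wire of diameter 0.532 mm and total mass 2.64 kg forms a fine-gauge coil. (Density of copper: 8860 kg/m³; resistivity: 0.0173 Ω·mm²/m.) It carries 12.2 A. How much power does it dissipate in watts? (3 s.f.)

15500 W

ρ = 0.0173 Ω·mm²/m = 1.73×10^-8 Ω·m
A = π(d/2)² = π(2.6600e-04 m)² = 2.2229e-07 m²
L = m/(density·A) = 2.64/(8860×2.2229e-07) = 1340 m
R = ρL/A = (1.73×10^-8)(1340)/(2.2229e-07) = 104.3 Ω
P = I²R = (12.2)² × 104.3 = 15500 W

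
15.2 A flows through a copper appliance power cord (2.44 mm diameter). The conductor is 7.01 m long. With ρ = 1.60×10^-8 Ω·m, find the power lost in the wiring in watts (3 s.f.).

A = π(d/2)² = π(1.2200e-03 m)² = 4.676e-06 m²
R = ρL/A = (1.60×10^-8)(7.01)/(4.676e-06) = 0.02399 Ω
P = I²R = (15.2)² × 0.02399 = 5.54 W

5.54 W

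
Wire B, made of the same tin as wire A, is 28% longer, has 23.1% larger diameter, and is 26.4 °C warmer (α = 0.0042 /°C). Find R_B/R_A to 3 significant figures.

R ∝ ρL/d² with ρ ∝ (1+αΔT), so R_B/R_A = (1 + 28/100) × (1 + 23.1/100)⁻² × (1 + 0.0042×26.4)
= 1.28 × 0.6599 × 1.111 = 0.938

0.938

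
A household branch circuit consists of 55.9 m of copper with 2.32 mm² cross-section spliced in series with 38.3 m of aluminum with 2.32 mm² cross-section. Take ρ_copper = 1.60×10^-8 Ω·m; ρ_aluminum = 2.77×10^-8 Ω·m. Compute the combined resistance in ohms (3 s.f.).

Segment 1: A = 2.32 mm² = 2.320e-06 m²
R₁ = ρL/A = (1.60×10^-8)(55.9)/(2.320e-06) = 0.3855 Ω
R₂ = (2.77×10^-8)(38.3)/(2.320e-06) = 0.4573 Ω
R = R₁ + R₂ = 0.843 Ω

0.843 Ω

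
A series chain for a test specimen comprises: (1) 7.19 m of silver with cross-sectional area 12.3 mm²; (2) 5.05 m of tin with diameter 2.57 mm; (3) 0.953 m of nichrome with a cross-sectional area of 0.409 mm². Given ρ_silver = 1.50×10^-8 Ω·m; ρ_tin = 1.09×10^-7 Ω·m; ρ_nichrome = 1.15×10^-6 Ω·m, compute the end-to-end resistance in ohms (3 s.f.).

2.79 Ω

Seg 1: A = 12.3 mm² = 1.230e-05 m²
R_1 = (1.50×10^-8)(7.19)/(1.230e-05) = 0.008768 Ω
Seg 2: A = π(d/2)² = π(1.2850e-03 m)² = 5.187e-06 m²
R_2 = (1.09×10^-7)(5.05)/(5.187e-06) = 0.1061 Ω
Seg 3: A = 0.409 mm² = 4.090e-07 m²
R_3 = (1.15×10^-6)(0.953)/(4.090e-07) = 2.68 Ω
R_total = R_1 + R_2 + R_3 = 2.79 Ω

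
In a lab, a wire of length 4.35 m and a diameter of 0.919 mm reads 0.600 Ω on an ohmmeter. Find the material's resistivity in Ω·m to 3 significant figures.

A = π(d/2)² = π(4.5950e-04 m)² = 6.633e-07 m²
ρ = RA/L = (0.6)(6.633e-07)/(4.35) = 9.15×10^-8 Ω·m

9.15×10^-8 Ω·m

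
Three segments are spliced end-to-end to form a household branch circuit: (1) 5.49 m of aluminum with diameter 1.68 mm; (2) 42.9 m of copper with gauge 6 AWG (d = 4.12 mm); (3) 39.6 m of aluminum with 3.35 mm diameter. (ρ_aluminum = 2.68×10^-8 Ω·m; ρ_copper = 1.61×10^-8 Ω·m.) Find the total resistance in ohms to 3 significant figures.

0.239 Ω

Seg 1: A = π(d/2)² = π(8.4000e-04 m)² = 2.217e-06 m²
R_1 = (2.68×10^-8)(5.49)/(2.217e-06) = 0.06637 Ω
Seg 2: A = π(4.12/2 mm)² = π(2.0600e-03 m)² = 1.333e-05 m²
R_2 = (1.61×10^-8)(42.9)/(1.333e-05) = 0.05181 Ω
Seg 3: A = π(d/2)² = π(1.6750e-03 m)² = 8.814e-06 m²
R_3 = (2.68×10^-8)(39.6)/(8.814e-06) = 0.1204 Ω
R_total = R_1 + R_2 + R_3 = 0.239 Ω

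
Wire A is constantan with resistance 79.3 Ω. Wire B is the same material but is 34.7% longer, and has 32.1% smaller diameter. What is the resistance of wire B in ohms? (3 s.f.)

R ∝ L/d², so R_B/R_A = (1 + 34.7/100) × (1 − 32.1/100)⁻²
= 1.347 × 2.169 = 2.922
R_B = 2.922 × 79.3 = 232 Ω

232 Ω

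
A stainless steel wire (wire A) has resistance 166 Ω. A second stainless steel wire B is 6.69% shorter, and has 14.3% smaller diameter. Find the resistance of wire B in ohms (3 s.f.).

211 Ω

R ∝ L/d², so R_B/R_A = (1 − 6.69/100) × (1 − 14.3/100)⁻²
= 0.9331 × 1.362 = 1.27
R_B = 1.27 × 166 = 211 Ω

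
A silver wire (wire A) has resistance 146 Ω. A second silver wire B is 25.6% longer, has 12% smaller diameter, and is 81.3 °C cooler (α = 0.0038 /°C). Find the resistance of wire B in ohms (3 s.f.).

R ∝ ρL/d² with ρ ∝ (1+αΔT), so R_B/R_A = (1 + 25.6/100) × (1 − 12/100)⁻² × (1 − 0.0038×81.3)
= 1.256 × 1.291 × 0.6911 = 1.121
R_B = 1.121 × 146 = 164 Ω

164 Ω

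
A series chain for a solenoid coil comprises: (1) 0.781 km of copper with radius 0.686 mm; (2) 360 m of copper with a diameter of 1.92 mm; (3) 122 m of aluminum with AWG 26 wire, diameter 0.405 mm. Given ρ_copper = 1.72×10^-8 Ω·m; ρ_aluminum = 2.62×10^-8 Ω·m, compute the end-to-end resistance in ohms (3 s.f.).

Seg 1: A = πr² = π(6.8600e-04 m)² = 1.478e-06 m²
R_1 = (1.72×10^-8)(781)/(1.478e-06) = 9.086 Ω
Seg 2: A = π(d/2)² = π(9.6000e-04 m)² = 2.895e-06 m²
R_2 = (1.72×10^-8)(360)/(2.895e-06) = 2.139 Ω
Seg 3: A = π(0.405/2 mm)² = π(2.0250e-04 m)² = 1.288e-07 m²
R_3 = (2.62×10^-8)(122)/(1.288e-07) = 24.81 Ω
R_total = R_1 + R_2 + R_3 = 36.0 Ω

36.0 Ω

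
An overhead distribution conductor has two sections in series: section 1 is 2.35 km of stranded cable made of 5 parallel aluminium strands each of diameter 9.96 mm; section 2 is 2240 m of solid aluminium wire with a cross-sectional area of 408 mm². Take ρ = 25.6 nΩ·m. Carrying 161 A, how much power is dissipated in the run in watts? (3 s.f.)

ρ = 25.6 nΩ·m = 2.56×10^-8 Ω·m
Section 1: A_strand = π(4.9800e-03)² = 7.791e-05 m²; R₁ = ρL/(N·A_s) = (2.56×10^-8)(2350)/(5×7.791e-05) = 0.1544 Ω
Section 2: A = 408 mm² = 4.080e-04 m²
R₂ = (2.56×10^-8)(2240)/(4.080e-04) = 0.1405 Ω
R = R₁ + R₂ = 0.295 Ω
P = I²R = (161)² × 0.295 = 7650 W

7650 W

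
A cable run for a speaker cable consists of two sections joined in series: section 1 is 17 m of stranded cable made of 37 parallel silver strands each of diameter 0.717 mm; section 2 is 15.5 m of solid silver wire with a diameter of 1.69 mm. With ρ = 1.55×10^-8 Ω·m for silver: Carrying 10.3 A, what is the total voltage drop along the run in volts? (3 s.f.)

1.28 V

Section 1: A_strand = π(3.5850e-04)² = 4.038e-07 m²; R₁ = ρL/(N·A_s) = (1.55×10^-8)(17)/(37×4.038e-07) = 0.01764 Ω
Section 2: A = π(d/2)² = π(8.4500e-04 m)² = 2.243e-06 m²
R₂ = (1.55×10^-8)(15.5)/(2.243e-06) = 0.1071 Ω
R = R₁ + R₂ = 0.1247 Ω
V = IR = 10.3 × 0.1247 = 1.28 V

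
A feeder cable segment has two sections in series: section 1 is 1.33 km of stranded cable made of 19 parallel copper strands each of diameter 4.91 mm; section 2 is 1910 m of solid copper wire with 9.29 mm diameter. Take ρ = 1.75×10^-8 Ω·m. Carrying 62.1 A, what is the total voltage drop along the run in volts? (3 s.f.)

Section 1: A_strand = π(2.4550e-03)² = 1.893e-05 m²; R₁ = ρL/(N·A_s) = (1.75×10^-8)(1330)/(19×1.893e-05) = 0.0647 Ω
Section 2: A = π(d/2)² = π(4.6450e-03 m)² = 6.778e-05 m²
R₂ = (1.75×10^-8)(1910)/(6.778e-05) = 0.4931 Ω
R = R₁ + R₂ = 0.5578 Ω
V = IR = 62.1 × 0.5578 = 34.6 V

34.6 V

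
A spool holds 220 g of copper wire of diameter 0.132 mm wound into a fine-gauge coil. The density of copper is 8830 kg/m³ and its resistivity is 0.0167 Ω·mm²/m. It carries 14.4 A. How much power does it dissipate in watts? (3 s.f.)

ρ = 0.0167 Ω·mm²/m = 1.67×10^-8 Ω·m
A = π(d/2)² = π(6.6000e-05 m)² = 1.3685e-08 m²
L = m/(density·A) = 0.22/(8830×1.3685e-08) = 1821 m
R = ρL/A = (1.67×10^-8)(1821)/(1.3685e-08) = 2222 Ω
P = I²R = (14.4)² × 2222 = 4.61×10^5 W

4.61×10^5 W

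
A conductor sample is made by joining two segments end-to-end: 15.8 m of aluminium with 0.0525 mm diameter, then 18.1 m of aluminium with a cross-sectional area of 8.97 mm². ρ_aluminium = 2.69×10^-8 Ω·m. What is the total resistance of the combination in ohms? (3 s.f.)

196 Ω

Segment 1: A = π(d/2)² = π(2.6250e-05 m)² = 2.165e-09 m²
R₁ = ρL/A = (2.69×10^-8)(15.8)/(2.165e-09) = 196.3 Ω
Segment 2: A = 8.97 mm² = 8.970e-06 m²
R₂ = (2.69×10^-8)(18.1)/(8.970e-06) = 0.05428 Ω
R = R₁ + R₂ = 196 Ω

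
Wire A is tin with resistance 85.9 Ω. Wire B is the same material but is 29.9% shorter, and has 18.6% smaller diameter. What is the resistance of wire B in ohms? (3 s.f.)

90.9 Ω

R ∝ L/d², so R_B/R_A = (1 − 29.9/100) × (1 − 18.6/100)⁻²
= 0.701 × 1.509 = 1.058
R_B = 1.058 × 85.9 = 90.9 Ω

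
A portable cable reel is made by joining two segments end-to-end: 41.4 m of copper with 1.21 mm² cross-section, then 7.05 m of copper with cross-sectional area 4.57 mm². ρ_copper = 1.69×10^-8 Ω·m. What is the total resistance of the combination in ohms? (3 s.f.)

0.604 Ω

Segment 1: A = 1.21 mm² = 1.210e-06 m²
R₁ = ρL/A = (1.69×10^-8)(41.4)/(1.210e-06) = 0.5782 Ω
Segment 2: A = 4.57 mm² = 4.570e-06 m²
R₂ = (1.69×10^-8)(7.05)/(4.570e-06) = 0.02607 Ω
R = R₁ + R₂ = 0.604 Ω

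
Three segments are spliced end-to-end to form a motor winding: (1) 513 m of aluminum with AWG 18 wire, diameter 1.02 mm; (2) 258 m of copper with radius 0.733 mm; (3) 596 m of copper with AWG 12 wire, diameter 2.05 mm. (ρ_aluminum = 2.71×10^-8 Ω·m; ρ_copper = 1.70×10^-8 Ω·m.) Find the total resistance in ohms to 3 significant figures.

22.7 Ω

Seg 1: A = π(1.02/2 mm)² = π(5.1000e-04 m)² = 8.171e-07 m²
R_1 = (2.71×10^-8)(513)/(8.171e-07) = 17.01 Ω
Seg 2: A = πr² = π(7.3300e-04 m)² = 1.688e-06 m²
R_2 = (1.70×10^-8)(258)/(1.688e-06) = 2.598 Ω
Seg 3: A = π(2.05/2 mm)² = π(1.0250e-03 m)² = 3.301e-06 m²
R_3 = (1.70×10^-8)(596)/(3.301e-06) = 3.07 Ω
R_total = R_1 + R_2 + R_3 = 22.7 Ω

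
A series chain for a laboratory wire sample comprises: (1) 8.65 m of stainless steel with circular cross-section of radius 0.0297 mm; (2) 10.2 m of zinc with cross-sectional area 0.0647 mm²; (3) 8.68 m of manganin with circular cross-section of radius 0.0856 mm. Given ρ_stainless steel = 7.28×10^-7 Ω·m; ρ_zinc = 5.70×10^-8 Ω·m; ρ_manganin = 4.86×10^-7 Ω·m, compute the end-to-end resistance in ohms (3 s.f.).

2460 Ω

Seg 1: A = πr² = π(2.9700e-05 m)² = 2.771e-09 m²
R_1 = (7.28×10^-7)(8.65)/(2.771e-09) = 2272 Ω
Seg 2: A = 0.0647 mm² = 6.470e-08 m²
R_2 = (5.70×10^-8)(10.2)/(6.470e-08) = 8.986 Ω
Seg 3: A = πr² = π(8.5600e-05 m)² = 2.302e-08 m²
R_3 = (4.86×10^-7)(8.68)/(2.302e-08) = 183.3 Ω
R_total = R_1 + R_2 + R_3 = 2460 Ω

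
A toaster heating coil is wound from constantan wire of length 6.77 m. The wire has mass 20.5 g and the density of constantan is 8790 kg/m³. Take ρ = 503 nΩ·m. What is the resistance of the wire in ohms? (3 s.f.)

9.89 Ω

ρ = 503 nΩ·m = 5.03×10^-7 Ω·m
A = m/(density·L) = 0.0205/(8790×6.77) = 3.4449e-07 m²
R = ρL/A = (5.03×10^-7)(6.77)/(3.4449e-07) = 9.89 Ω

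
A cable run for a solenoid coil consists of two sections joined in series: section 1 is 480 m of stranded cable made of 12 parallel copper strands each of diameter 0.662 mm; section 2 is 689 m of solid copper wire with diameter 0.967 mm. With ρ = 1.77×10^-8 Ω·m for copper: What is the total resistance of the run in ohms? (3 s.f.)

Section 1: A_strand = π(3.3100e-04)² = 3.442e-07 m²; R₁ = ρL/(N·A_s) = (1.77×10^-8)(480)/(12×3.442e-07) = 2.057 Ω
Section 2: A = π(d/2)² = π(4.8350e-04 m)² = 7.344e-07 m²
R₂ = (1.77×10^-8)(689)/(7.344e-07) = 16.61 Ω
R = R₁ + R₂ = 18.7 Ω

18.7 Ω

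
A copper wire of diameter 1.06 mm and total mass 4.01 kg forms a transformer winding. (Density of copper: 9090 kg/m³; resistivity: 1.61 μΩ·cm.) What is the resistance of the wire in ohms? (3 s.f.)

9.12 Ω

ρ = 1.61 μΩ·cm = 1.61×10^-8 Ω·m
A = π(d/2)² = π(5.3000e-04 m)² = 8.8247e-07 m²
L = m/(density·A) = 4.01/(9090×8.8247e-07) = 499.9 m
R = ρL/A = (1.61×10^-8)(499.9)/(8.8247e-07) = 9.12 Ω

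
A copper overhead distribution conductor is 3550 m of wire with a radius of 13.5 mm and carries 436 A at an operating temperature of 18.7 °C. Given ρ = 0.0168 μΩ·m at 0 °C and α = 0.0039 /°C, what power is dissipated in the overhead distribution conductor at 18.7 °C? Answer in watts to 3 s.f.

21200 W

ρ = 0.0168 μΩ·m = 1.68×10^-8 Ω·m
A = πr² = π(1.3500e-02 m)² = 5.726e-04 m²
R₍0₎ = ρL/A = (1.68×10^-8)(3550)/(5.726e-04) = 0.1042 Ω
R₍18.7₎ = R₍0₎(1 + αΔT) = 0.1042 × (1 + 0.0039×18.7) = 0.1118 Ω
P = I²R = (436)² × 0.1118 = 21200 W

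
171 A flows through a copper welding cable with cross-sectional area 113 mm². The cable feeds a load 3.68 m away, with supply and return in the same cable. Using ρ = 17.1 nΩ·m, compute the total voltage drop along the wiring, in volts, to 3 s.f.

0.190 V

ρ = 17.1 nΩ·m = 1.71×10^-8 Ω·m
A = 113 mm² = 1.130e-04 m²
Total conductor length (both ways) L = 2 × 3.68 = 7.36 m
R = ρL/A = (1.71×10^-8)(7.36)/(1.130e-04) = 0.001114 Ω
V = IR = 171 × 0.001114 = 0.190 V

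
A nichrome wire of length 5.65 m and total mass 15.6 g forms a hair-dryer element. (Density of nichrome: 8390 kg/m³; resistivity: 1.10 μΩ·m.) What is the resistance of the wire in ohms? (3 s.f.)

18.9 Ω

ρ = 1.10 μΩ·m = 1.10×10^-6 Ω·m
A = m/(density·L) = 0.0156/(8390×5.65) = 3.2909e-07 m²
R = ρL/A = (1.10×10^-6)(5.65)/(3.2909e-07) = 18.9 Ω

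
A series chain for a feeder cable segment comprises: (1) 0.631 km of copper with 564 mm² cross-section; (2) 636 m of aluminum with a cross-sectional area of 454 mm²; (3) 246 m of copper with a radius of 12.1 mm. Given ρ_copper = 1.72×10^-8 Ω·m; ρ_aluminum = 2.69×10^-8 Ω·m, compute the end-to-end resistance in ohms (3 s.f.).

Seg 1: A = 564 mm² = 5.640e-04 m²
R_1 = (1.72×10^-8)(631)/(5.640e-04) = 0.01924 Ω
Seg 2: A = 454 mm² = 4.540e-04 m²
R_2 = (2.69×10^-8)(636)/(4.540e-04) = 0.03768 Ω
Seg 3: A = πr² = π(1.2100e-02 m)² = 4.600e-04 m²
R_3 = (1.72×10^-8)(246)/(4.600e-04) = 0.009199 Ω
R_total = R_1 + R_2 + R_3 = 0.0661 Ω

0.0661 Ω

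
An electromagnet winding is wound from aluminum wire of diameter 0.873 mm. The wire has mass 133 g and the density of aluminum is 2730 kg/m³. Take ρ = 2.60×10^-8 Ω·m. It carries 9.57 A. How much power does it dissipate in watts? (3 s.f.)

324 W

A = π(d/2)² = π(4.3650e-04 m)² = 5.9857e-07 m²
L = m/(density·A) = 0.133/(2730×5.9857e-07) = 81.39 m
R = ρL/A = (2.60×10^-8)(81.39)/(5.9857e-07) = 3.535 Ω
P = I²R = (9.57)² × 3.535 = 324 W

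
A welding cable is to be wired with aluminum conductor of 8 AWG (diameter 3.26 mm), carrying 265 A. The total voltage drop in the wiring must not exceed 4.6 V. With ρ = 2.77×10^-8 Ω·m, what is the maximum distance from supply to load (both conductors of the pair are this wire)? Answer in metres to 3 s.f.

A = π(3.26/2 mm)² = π(1.6300e-03 m)² = 8.347e-06 m²
L_max = V_max·A/(2·ρI) = (4.6)(8.347e-06)/(2×2.77×10^-8×265) = 2.62 m

2.62 m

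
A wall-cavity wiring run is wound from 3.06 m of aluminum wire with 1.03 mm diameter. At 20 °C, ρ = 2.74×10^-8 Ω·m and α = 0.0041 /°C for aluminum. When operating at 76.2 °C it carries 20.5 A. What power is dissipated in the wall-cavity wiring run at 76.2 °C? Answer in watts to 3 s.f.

A = π(d/2)² = π(5.1500e-04 m)² = 8.332e-07 m²
R₍20₎ = ρL/A = (2.74×10^-8)(3.06)/(8.332e-07) = 0.1006 Ω
R₍76.2₎ = R₍20₎(1 + αΔT) = 0.1006 × (1 + 0.0041×56.2) = 0.1238 Ω
P = I²R = (20.5)² × 0.1238 = 52.0 W

52.0 W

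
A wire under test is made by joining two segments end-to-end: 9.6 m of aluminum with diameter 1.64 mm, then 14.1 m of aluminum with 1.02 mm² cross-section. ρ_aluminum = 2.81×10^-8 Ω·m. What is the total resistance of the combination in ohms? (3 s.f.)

Segment 1: A = π(d/2)² = π(8.2000e-04 m)² = 2.112e-06 m²
R₁ = ρL/A = (2.81×10^-8)(9.6)/(2.112e-06) = 0.1277 Ω
Segment 2: A = 1.02 mm² = 1.020e-06 m²
R₂ = (2.81×10^-8)(14.1)/(1.020e-06) = 0.3884 Ω
R = R₁ + R₂ = 0.516 Ω

0.516 Ω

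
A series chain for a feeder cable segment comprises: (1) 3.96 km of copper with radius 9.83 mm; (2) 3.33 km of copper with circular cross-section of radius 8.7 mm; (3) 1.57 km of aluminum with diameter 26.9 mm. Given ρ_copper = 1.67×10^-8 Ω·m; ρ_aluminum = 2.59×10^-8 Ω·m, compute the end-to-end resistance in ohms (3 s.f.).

0.523 Ω

Seg 1: A = πr² = π(9.8300e-03 m)² = 3.036e-04 m²
R_1 = (1.67×10^-8)(3960)/(3.036e-04) = 0.2178 Ω
Seg 2: A = πr² = π(8.7000e-03 m)² = 2.378e-04 m²
R_2 = (1.67×10^-8)(3330)/(2.378e-04) = 0.2339 Ω
Seg 3: A = π(d/2)² = π(1.3450e-02 m)² = 5.683e-04 m²
R_3 = (2.59×10^-8)(1570)/(5.683e-04) = 0.07155 Ω
R_total = R_1 + R_2 + R_3 = 0.523 Ω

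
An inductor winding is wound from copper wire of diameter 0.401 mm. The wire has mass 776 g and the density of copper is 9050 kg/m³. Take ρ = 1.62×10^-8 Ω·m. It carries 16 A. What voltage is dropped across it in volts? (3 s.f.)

A = π(d/2)² = π(2.0050e-04 m)² = 1.2629e-07 m²
L = m/(density·A) = 0.776/(9050×1.2629e-07) = 678.9 m
R = ρL/A = (1.62×10^-8)(678.9)/(1.2629e-07) = 87.09 Ω
V = IR = 16 × 87.09 = 1390 V

1390 V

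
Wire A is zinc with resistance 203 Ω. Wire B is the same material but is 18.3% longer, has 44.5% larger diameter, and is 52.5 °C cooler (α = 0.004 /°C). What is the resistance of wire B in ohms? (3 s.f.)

R ∝ ρL/d² with ρ ∝ (1+αΔT), so R_B/R_A = (1 + 18.3/100) × (1 + 44.5/100)⁻² × (1 − 0.004×52.5)
= 1.183 × 0.4789 × 0.79 = 0.4476
R_B = 0.4476 × 203 = 90.9 Ω

90.9 Ω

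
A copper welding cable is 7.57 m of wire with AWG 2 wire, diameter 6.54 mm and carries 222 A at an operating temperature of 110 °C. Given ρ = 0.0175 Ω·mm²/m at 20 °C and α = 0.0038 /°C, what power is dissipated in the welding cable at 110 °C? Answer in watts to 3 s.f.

ρ = 0.0175 Ω·mm²/m = 1.75×10^-8 Ω·m
A = π(6.54/2 mm)² = π(3.2700e-03 m)² = 3.359e-05 m²
R₍20₎ = ρL/A = (1.75×10^-8)(7.57)/(3.359e-05) = 0.003944 Ω
R₍110₎ = R₍20₎(1 + αΔT) = 0.003944 × (1 + 0.0038×90) = 0.005292 Ω
P = I²R = (222)² × 0.005292 = 261 W

261 W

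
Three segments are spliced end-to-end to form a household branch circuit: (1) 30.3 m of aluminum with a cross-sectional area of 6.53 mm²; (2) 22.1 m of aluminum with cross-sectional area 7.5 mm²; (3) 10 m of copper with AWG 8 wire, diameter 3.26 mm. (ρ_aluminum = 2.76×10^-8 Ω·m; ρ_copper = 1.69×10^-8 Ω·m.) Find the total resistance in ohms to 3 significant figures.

0.230 Ω

Seg 1: A = 6.53 mm² = 6.530e-06 m²
R_1 = (2.76×10^-8)(30.3)/(6.530e-06) = 0.1281 Ω
Seg 2: A = 7.5 mm² = 7.500e-06 m²
R_2 = (2.76×10^-8)(22.1)/(7.500e-06) = 0.08133 Ω
Seg 3: A = π(3.26/2 mm)² = π(1.6300e-03 m)² = 8.347e-06 m²
R_3 = (1.69×10^-8)(10)/(8.347e-06) = 0.02025 Ω
R_total = R_1 + R_2 + R_3 = 0.230 Ω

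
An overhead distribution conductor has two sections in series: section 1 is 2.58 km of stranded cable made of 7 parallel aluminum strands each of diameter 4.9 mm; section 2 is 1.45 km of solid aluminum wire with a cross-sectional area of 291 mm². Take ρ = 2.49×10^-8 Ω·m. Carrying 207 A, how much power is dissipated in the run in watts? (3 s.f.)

26200 W

Section 1: A_strand = π(2.4500e-03)² = 1.886e-05 m²; R₁ = ρL/(N·A_s) = (2.49×10^-8)(2580)/(7×1.886e-05) = 0.4867 Ω
Section 2: A = 291 mm² = 2.910e-04 m²
R₂ = (2.49×10^-8)(1450)/(2.910e-04) = 0.1241 Ω
R = R₁ + R₂ = 0.6107 Ω
P = I²R = (207)² × 0.6107 = 26200 W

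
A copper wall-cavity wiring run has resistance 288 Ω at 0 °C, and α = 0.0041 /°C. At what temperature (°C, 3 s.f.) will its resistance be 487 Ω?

R = R₀(1 + α(T − T₀)) ⇒ T = T₀ + (R/R₀ − 1)/α
T = 0 + (487/288 − 1)/0.0041 = 0 + (0.691)/0.0041 = 169 °C

169 °C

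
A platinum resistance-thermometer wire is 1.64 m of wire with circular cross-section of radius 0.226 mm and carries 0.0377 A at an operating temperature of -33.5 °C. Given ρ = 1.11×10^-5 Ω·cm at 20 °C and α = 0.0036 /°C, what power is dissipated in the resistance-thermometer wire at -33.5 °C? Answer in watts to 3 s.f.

ρ = 1.11×10^-5 Ω·cm = 1.11×10^-7 Ω·m
A = πr² = π(2.2600e-04 m)² = 1.605e-07 m²
R₍20₎ = ρL/A = (1.11×10^-7)(1.64)/(1.605e-07) = 1.134 Ω
R₍-33.5₎ = R₍20₎(1 + αΔT) = 1.134 × (1 + 0.0036×-53.5) = 0.916 Ω
P = I²R = (0.0377)² × 0.916 = 0.00130 W

0.00130 W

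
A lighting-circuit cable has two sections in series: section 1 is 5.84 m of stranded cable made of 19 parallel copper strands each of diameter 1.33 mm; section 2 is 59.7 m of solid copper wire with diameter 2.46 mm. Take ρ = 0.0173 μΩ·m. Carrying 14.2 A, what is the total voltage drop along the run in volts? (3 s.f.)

3.14 V

ρ = 0.0173 μΩ·m = 1.73×10^-8 Ω·m
Section 1: A_strand = π(6.6500e-04)² = 1.389e-06 m²; R₁ = ρL/(N·A_s) = (1.73×10^-8)(5.84)/(19×1.389e-06) = 0.003827 Ω
Section 2: A = π(d/2)² = π(1.2300e-03 m)² = 4.753e-06 m²
R₂ = (1.73×10^-8)(59.7)/(4.753e-06) = 0.2173 Ω
R = R₁ + R₂ = 0.2211 Ω
V = IR = 14.2 × 0.2211 = 3.14 V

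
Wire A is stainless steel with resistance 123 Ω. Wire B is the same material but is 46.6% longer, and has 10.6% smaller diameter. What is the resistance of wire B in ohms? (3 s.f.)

R ∝ L/d², so R_B/R_A = (1 + 46.6/100) × (1 − 10.6/100)⁻²
= 1.466 × 1.251 = 1.834
R_B = 1.834 × 123 = 226 Ω

226 Ω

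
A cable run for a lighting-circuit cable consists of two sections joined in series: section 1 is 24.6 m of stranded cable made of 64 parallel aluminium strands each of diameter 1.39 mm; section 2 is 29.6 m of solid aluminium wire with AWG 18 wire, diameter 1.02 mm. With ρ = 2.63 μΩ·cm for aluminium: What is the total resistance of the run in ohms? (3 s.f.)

ρ = 2.63 μΩ·cm = 2.63×10^-8 Ω·m
Section 1: A_strand = π(6.9500e-04)² = 1.517e-06 m²; R₁ = ρL/(N·A_s) = (2.63×10^-8)(24.6)/(64×1.517e-06) = 0.006662 Ω
Section 2: A = π(1.02/2 mm)² = π(5.1000e-04 m)² = 8.171e-07 m²
R₂ = (2.63×10^-8)(29.6)/(8.171e-07) = 0.9527 Ω
R = R₁ + R₂ = 0.959 Ω

0.959 Ω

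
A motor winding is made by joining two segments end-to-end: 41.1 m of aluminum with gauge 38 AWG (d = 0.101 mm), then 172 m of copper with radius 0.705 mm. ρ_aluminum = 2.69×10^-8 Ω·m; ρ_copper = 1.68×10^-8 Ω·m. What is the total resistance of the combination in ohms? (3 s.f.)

140 Ω

Segment 1: A = π(0.101/2 mm)² = π(5.0500e-05 m)² = 8.012e-09 m²
R₁ = ρL/A = (2.69×10^-8)(41.1)/(8.012e-09) = 138 Ω
Segment 2: A = πr² = π(7.0500e-04 m)² = 1.561e-06 m²
R₂ = (1.68×10^-8)(172)/(1.561e-06) = 1.851 Ω
R = R₁ + R₂ = 140 Ω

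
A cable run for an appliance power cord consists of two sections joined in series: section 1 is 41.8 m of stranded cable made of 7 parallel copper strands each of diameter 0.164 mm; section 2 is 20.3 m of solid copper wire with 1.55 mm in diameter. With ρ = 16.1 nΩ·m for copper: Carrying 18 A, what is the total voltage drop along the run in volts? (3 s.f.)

ρ = 16.1 nΩ·m = 1.61×10^-8 Ω·m
Section 1: A_strand = π(8.2000e-05)² = 2.112e-08 m²; R₁ = ρL/(N·A_s) = (1.61×10^-8)(41.8)/(7×2.112e-08) = 4.551 Ω
Section 2: A = π(d/2)² = π(7.7500e-04 m)² = 1.887e-06 m²
R₂ = (1.61×10^-8)(20.3)/(1.887e-06) = 0.1732 Ω
R = R₁ + R₂ = 4.724 Ω
V = IR = 18 × 4.724 = 85.0 V

85.0 V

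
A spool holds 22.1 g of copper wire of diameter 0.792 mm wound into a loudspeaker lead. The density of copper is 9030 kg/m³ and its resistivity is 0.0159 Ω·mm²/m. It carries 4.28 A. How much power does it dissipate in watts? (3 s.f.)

2.94 W

ρ = 0.0159 Ω·mm²/m = 1.59×10^-8 Ω·m
A = π(d/2)² = π(3.9600e-04 m)² = 4.9265e-07 m²
L = m/(density·A) = 0.0221/(9030×4.9265e-07) = 4.968 m
R = ρL/A = (1.59×10^-8)(4.968)/(4.9265e-07) = 0.1603 Ω
P = I²R = (4.28)² × 0.1603 = 2.94 W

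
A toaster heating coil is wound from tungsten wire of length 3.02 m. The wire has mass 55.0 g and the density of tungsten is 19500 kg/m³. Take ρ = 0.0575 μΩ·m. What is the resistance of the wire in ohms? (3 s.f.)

0.186 Ω

ρ = 0.0575 μΩ·m = 5.75×10^-8 Ω·m
A = m/(density·L) = 0.055/(19500×3.02) = 9.3394e-07 m²
R = ρL/A = (5.75×10^-8)(3.02)/(9.3394e-07) = 0.186 Ω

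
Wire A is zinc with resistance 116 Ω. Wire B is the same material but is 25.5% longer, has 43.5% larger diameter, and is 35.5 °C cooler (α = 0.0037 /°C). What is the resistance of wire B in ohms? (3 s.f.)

61.4 Ω

R ∝ ρL/d² with ρ ∝ (1+αΔT), so R_B/R_A = (1 + 25.5/100) × (1 + 43.5/100)⁻² × (1 − 0.0037×35.5)
= 1.255 × 0.4856 × 0.8687 = 0.5294
R_B = 0.5294 × 116 = 61.4 Ω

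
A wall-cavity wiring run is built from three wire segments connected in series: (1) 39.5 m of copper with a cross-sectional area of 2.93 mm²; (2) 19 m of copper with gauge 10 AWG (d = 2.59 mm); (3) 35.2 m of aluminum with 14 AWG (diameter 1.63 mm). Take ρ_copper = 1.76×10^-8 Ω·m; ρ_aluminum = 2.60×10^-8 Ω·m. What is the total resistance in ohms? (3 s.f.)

0.739 Ω

Seg 1: A = 2.93 mm² = 2.930e-06 m²
R_1 = (1.76×10^-8)(39.5)/(2.930e-06) = 0.2373 Ω
Seg 2: A = π(2.59/2 mm)² = π(1.2950e-03 m)² = 5.269e-06 m²
R_2 = (1.76×10^-8)(19)/(5.269e-06) = 0.06347 Ω
Seg 3: A = π(1.63/2 mm)² = π(8.1500e-04 m)² = 2.087e-06 m²
R_3 = (2.60×10^-8)(35.2)/(2.087e-06) = 0.4386 Ω
R_total = R_1 + R_2 + R_3 = 0.739 Ω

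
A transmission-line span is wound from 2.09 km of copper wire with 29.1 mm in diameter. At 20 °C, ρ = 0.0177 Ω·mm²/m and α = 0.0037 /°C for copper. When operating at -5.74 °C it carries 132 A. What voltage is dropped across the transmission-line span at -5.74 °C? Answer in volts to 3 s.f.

6.64 V

ρ = 0.0177 Ω·mm²/m = 1.77×10^-8 Ω·m
A = π(d/2)² = π(1.4550e-02 m)² = 6.651e-04 m²
R₍20₎ = ρL/A = (1.77×10^-8)(2090)/(6.651e-04) = 0.05562 Ω
R₍-5.74₎ = R₍20₎(1 + αΔT) = 0.05562 × (1 + 0.0037×-25.7) = 0.05032 Ω
V = IR = 132 × 0.05032 = 6.64 V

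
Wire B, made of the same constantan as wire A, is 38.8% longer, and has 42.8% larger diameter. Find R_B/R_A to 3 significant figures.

0.681

R ∝ L/d², so R_B/R_A = (1 + 38.8/100) × (1 + 42.8/100)⁻²
= 1.388 × 0.4904 = 0.681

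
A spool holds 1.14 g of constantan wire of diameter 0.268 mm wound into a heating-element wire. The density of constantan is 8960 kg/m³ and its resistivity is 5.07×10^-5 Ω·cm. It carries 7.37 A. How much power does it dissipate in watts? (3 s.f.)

1100 W

ρ = 5.07×10^-5 Ω·cm = 5.07×10^-7 Ω·m
A = π(d/2)² = π(1.3400e-04 m)² = 5.6410e-08 m²
L = m/(density·A) = 0.00114/(8960×5.6410e-08) = 2.255 m
R = ρL/A = (5.07×10^-7)(2.255)/(5.6410e-08) = 20.27 Ω
P = I²R = (7.37)² × 20.27 = 1100 W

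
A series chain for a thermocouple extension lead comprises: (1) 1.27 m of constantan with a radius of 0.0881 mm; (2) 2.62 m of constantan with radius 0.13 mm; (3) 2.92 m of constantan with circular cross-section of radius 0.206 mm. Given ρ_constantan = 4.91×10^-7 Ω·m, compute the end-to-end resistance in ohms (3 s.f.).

60.6 Ω

Seg 1: A = πr² = π(8.8100e-05 m)² = 2.438e-08 m²
R_1 = (4.91×10^-7)(1.27)/(2.438e-08) = 25.57 Ω
Seg 2: A = πr² = π(1.3000e-04 m)² = 5.309e-08 m²
R_2 = (4.91×10^-7)(2.62)/(5.309e-08) = 24.23 Ω
Seg 3: A = πr² = π(2.0600e-04 m)² = 1.333e-07 m²
R_3 = (4.91×10^-7)(2.92)/(1.333e-07) = 10.75 Ω
R_total = R_1 + R_2 + R_3 = 60.6 Ω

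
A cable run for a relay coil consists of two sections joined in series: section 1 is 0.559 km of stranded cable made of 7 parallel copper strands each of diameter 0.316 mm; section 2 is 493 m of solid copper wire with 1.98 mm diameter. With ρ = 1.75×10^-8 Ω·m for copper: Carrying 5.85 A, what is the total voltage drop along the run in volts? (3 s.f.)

121 V

Section 1: A_strand = π(1.5800e-04)² = 7.843e-08 m²; R₁ = ρL/(N·A_s) = (1.75×10^-8)(559)/(7×7.843e-08) = 17.82 Ω
Section 2: A = π(d/2)² = π(9.9000e-04 m)² = 3.079e-06 m²
R₂ = (1.75×10^-8)(493)/(3.079e-06) = 2.802 Ω
R = R₁ + R₂ = 20.62 Ω
V = IR = 5.85 × 20.62 = 121 V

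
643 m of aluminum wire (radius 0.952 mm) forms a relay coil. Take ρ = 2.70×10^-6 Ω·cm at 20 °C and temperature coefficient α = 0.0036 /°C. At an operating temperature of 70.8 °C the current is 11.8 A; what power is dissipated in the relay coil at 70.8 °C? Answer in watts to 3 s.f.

ρ = 2.70×10^-6 Ω·cm = 2.70×10^-8 Ω·m
A = πr² = π(9.5200e-04 m)² = 2.847e-06 m²
R₍20₎ = ρL/A = (2.70×10^-8)(643)/(2.847e-06) = 6.097 Ω
R₍70.8₎ = R₍20₎(1 + αΔT) = 6.097 × (1 + 0.0036×50.8) = 7.213 Ω
P = I²R = (11.8)² × 7.213 = 1000 W

1000 W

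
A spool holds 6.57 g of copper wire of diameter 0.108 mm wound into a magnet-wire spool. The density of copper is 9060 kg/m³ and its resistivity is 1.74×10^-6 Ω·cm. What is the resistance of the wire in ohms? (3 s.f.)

150 Ω

ρ = 1.74×10^-6 Ω·cm = 1.74×10^-8 Ω·m
A = π(d/2)² = π(5.4000e-05 m)² = 9.1609e-09 m²
L = m/(density·A) = 0.00657/(9060×9.1609e-09) = 79.16 m
R = ρL/A = (1.74×10^-8)(79.16)/(9.1609e-09) = 150 Ω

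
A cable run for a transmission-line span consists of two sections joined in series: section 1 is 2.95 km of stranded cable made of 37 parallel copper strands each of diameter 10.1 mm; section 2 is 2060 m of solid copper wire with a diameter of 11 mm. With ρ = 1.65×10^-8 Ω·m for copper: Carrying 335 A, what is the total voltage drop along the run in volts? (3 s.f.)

Section 1: A_strand = π(5.0500e-03)² = 8.012e-05 m²; R₁ = ρL/(N·A_s) = (1.65×10^-8)(2950)/(37×8.012e-05) = 0.01642 Ω
Section 2: A = π(d/2)² = π(5.5000e-03 m)² = 9.503e-05 m²
R₂ = (1.65×10^-8)(2060)/(9.503e-05) = 0.3577 Ω
R = R₁ + R₂ = 0.3741 Ω
V = IR = 335 × 0.3741 = 125 V

125 V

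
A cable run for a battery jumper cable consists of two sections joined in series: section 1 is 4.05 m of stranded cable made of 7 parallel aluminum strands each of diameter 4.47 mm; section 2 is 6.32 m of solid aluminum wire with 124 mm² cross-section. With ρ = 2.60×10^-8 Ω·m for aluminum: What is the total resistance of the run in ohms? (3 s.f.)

Section 1: A_strand = π(2.2350e-03)² = 1.569e-05 m²; R₁ = ρL/(N·A_s) = (2.60×10^-8)(4.05)/(7×1.569e-05) = 9.586×10^-4 Ω
Section 2: A = 124 mm² = 1.240e-04 m²
R₂ = (2.60×10^-8)(6.32)/(1.240e-04) = 0.001325 Ω
R = R₁ + R₂ = 0.00228 Ω

0.00228 Ω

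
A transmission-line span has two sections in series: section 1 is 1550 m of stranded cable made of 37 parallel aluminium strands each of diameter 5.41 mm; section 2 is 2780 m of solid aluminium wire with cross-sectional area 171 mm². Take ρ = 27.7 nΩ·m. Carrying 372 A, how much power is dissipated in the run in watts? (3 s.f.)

69300 W

ρ = 27.7 nΩ·m = 2.77×10^-8 Ω·m
Section 1: A_strand = π(2.7050e-03)² = 2.299e-05 m²; R₁ = ρL/(N·A_s) = (2.77×10^-8)(1550)/(37×2.299e-05) = 0.05048 Ω
Section 2: A = 171 mm² = 1.710e-04 m²
R₂ = (2.77×10^-8)(2780)/(1.710e-04) = 0.4503 Ω
R = R₁ + R₂ = 0.5008 Ω
P = I²R = (372)² × 0.5008 = 69300 W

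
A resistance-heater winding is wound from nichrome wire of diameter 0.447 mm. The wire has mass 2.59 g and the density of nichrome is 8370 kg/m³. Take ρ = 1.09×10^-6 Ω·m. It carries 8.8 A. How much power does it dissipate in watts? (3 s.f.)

A = π(d/2)² = π(2.2350e-04 m)² = 1.5693e-07 m²
L = m/(density·A) = 0.00259/(8370×1.5693e-07) = 1.972 m
R = ρL/A = (1.09×10^-6)(1.972)/(1.5693e-07) = 13.7 Ω
P = I²R = (8.8)² × 13.7 = 1060 W

1060 W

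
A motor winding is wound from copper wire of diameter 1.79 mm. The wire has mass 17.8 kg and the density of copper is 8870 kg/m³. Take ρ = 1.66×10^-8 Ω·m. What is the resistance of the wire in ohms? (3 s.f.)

A = π(d/2)² = π(8.9500e-04 m)² = 2.5165e-06 m²
L = m/(density·A) = 17.8/(8870×2.5165e-06) = 797.4 m
R = ρL/A = (1.66×10^-8)(797.4)/(2.5165e-06) = 5.26 Ω

5.26 Ω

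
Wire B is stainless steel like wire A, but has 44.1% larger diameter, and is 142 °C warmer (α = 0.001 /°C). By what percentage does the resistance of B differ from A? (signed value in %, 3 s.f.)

-45.0%

R ∝ ρL/d² with ρ ∝ (1+αΔT), so R_B/R_A = (1 + 44.1/100)⁻² × (1 + 0.001×142)
= 0.4816 × 1.142 = 0.55
(R_B − R_A)/R_A = 0.55 − 1 = -45.0%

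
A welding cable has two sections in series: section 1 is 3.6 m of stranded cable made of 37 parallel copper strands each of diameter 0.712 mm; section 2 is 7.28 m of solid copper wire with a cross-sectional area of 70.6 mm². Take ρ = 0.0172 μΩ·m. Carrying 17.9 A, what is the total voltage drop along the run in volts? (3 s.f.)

0.107 V

ρ = 0.0172 μΩ·m = 1.72×10^-8 Ω·m
Section 1: A_strand = π(3.5600e-04)² = 3.982e-07 m²; R₁ = ρL/(N·A_s) = (1.72×10^-8)(3.6)/(37×3.982e-07) = 0.004203 Ω
Section 2: A = 70.6 mm² = 7.060e-05 m²
R₂ = (1.72×10^-8)(7.28)/(7.060e-05) = 0.001774 Ω
R = R₁ + R₂ = 0.005977 Ω
V = IR = 17.9 × 0.005977 = 0.107 V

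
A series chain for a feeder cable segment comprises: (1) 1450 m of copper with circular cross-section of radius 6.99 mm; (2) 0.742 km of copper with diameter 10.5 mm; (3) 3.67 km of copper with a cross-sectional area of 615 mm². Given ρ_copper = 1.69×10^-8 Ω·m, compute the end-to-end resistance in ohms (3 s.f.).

Seg 1: A = πr² = π(6.9900e-03 m)² = 1.535e-04 m²
R_1 = (1.69×10^-8)(1450)/(1.535e-04) = 0.1596 Ω
Seg 2: A = π(d/2)² = π(5.2500e-03 m)² = 8.659e-05 m²
R_2 = (1.69×10^-8)(742)/(8.659e-05) = 0.1448 Ω
Seg 3: A = 615 mm² = 6.150e-04 m²
R_3 = (1.69×10^-8)(3670)/(6.150e-04) = 0.1009 Ω
R_total = R_1 + R_2 + R_3 = 0.405 Ω

0.405 Ω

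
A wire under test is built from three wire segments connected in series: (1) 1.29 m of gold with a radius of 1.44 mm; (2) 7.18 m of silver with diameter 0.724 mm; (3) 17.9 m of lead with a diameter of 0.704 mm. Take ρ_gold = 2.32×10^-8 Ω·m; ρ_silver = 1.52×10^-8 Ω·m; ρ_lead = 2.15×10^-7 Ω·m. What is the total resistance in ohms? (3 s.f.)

10.2 Ω

Seg 1: A = πr² = π(1.4400e-03 m)² = 6.514e-06 m²
R_1 = (2.32×10^-8)(1.29)/(6.514e-06) = 0.004594 Ω
Seg 2: A = π(d/2)² = π(3.6200e-04 m)² = 4.117e-07 m²
R_2 = (1.52×10^-8)(7.18)/(4.117e-07) = 0.2651 Ω
Seg 3: A = π(d/2)² = π(3.5200e-04 m)² = 3.893e-07 m²
R_3 = (2.15×10^-7)(17.9)/(3.893e-07) = 9.887 Ω
R_total = R_1 + R_2 + R_3 = 10.2 Ω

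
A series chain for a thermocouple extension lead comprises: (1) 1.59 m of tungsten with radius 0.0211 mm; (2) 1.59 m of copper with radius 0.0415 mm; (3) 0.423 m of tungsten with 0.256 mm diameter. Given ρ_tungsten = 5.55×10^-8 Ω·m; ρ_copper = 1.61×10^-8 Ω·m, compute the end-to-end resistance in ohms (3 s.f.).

Seg 1: A = πr² = π(2.1100e-05 m)² = 1.399e-09 m²
R_1 = (5.55×10^-8)(1.59)/(1.399e-09) = 63.09 Ω
Seg 2: A = πr² = π(4.1500e-05 m)² = 5.411e-09 m²
R_2 = (1.61×10^-8)(1.59)/(5.411e-09) = 4.731 Ω
Seg 3: A = π(d/2)² = π(1.2800e-04 m)² = 5.147e-08 m²
R_3 = (5.55×10^-8)(0.423)/(5.147e-08) = 0.4561 Ω
R_total = R_1 + R_2 + R_3 = 68.3 Ω

68.3 Ω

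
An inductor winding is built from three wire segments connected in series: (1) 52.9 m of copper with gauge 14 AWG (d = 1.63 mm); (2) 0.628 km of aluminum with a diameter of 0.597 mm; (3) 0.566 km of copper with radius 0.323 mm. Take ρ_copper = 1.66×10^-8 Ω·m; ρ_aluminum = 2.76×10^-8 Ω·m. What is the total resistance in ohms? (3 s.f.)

Seg 1: A = π(1.63/2 mm)² = π(8.1500e-04 m)² = 2.087e-06 m²
R_1 = (1.66×10^-8)(52.9)/(2.087e-06) = 0.4208 Ω
Seg 2: A = π(d/2)² = π(2.9850e-04 m)² = 2.799e-07 m²
R_2 = (2.76×10^-8)(628)/(2.799e-07) = 61.92 Ω
Seg 3: A = πr² = π(3.2300e-04 m)² = 3.278e-07 m²
R_3 = (1.66×10^-8)(566)/(3.278e-07) = 28.67 Ω
R_total = R_1 + R_2 + R_3 = 91.0 Ω

91.0 Ω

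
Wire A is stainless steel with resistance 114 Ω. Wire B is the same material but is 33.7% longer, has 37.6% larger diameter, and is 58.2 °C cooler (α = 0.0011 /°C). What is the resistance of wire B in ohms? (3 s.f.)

75.3 Ω

R ∝ ρL/d² with ρ ∝ (1+αΔT), so R_B/R_A = (1 + 33.7/100) × (1 + 37.6/100)⁻² × (1 − 0.0011×58.2)
= 1.337 × 0.5282 × 0.936 = 0.6609
R_B = 0.6609 × 114 = 75.3 Ω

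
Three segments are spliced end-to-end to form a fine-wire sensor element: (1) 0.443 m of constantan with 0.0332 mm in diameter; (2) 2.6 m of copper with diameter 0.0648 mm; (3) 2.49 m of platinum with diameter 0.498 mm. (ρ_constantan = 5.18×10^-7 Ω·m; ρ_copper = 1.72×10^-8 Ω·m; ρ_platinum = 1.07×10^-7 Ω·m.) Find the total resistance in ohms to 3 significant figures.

280 Ω

Seg 1: A = π(d/2)² = π(1.6600e-05 m)² = 8.657e-10 m²
R_1 = (5.18×10^-7)(0.443)/(8.657e-10) = 265.1 Ω
Seg 2: A = π(d/2)² = π(3.2400e-05 m)² = 3.298e-09 m²
R_2 = (1.72×10^-8)(2.6)/(3.298e-09) = 13.56 Ω
Seg 3: A = π(d/2)² = π(2.4900e-04 m)² = 1.948e-07 m²
R_3 = (1.07×10^-7)(2.49)/(1.948e-07) = 1.368 Ω
R_total = R_1 + R_2 + R_3 = 280 Ω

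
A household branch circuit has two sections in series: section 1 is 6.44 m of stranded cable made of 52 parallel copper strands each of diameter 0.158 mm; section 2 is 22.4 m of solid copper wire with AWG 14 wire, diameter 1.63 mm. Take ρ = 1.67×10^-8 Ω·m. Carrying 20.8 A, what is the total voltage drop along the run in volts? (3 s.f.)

Section 1: A_strand = π(7.9000e-05)² = 1.961e-08 m²; R₁ = ρL/(N·A_s) = (1.67×10^-8)(6.44)/(52×1.961e-08) = 0.1055 Ω
Section 2: A = π(1.63/2 mm)² = π(8.1500e-04 m)² = 2.087e-06 m²
R₂ = (1.67×10^-8)(22.4)/(2.087e-06) = 0.1793 Ω
R = R₁ + R₂ = 0.2848 Ω
V = IR = 20.8 × 0.2848 = 5.92 V

5.92 V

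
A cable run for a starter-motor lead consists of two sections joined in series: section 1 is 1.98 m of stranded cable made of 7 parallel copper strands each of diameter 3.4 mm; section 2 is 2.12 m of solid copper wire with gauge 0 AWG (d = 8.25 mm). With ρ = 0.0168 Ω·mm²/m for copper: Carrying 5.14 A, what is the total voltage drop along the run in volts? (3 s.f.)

0.00611 V

ρ = 0.0168 Ω·mm²/m = 1.68×10^-8 Ω·m
Section 1: A_strand = π(1.7000e-03)² = 9.079e-06 m²; R₁ = ρL/(N·A_s) = (1.68×10^-8)(1.98)/(7×9.079e-06) = 5.234×10^-4 Ω
Section 2: A = π(8.25/2 mm)² = π(4.1250e-03 m)² = 5.346e-05 m²
R₂ = (1.68×10^-8)(2.12)/(5.346e-05) = 6.663×10^-4 Ω
R = R₁ + R₂ = 0.00119 Ω
V = IR = 5.14 × 0.00119 = 0.00611 V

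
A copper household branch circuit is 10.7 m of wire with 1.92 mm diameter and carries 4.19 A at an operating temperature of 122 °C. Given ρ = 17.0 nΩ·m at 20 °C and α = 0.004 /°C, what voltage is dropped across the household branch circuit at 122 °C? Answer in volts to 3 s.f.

ρ = 17.0 nΩ·m = 1.70×10^-8 Ω·m
A = π(d/2)² = π(9.6000e-04 m)² = 2.895e-06 m²
R₍20₎ = ρL/A = (1.70×10^-8)(10.7)/(2.895e-06) = 0.06283 Ω
R₍122₎ = R₍20₎(1 + αΔT) = 0.06283 × (1 + 0.004×102) = 0.08846 Ω
V = IR = 4.19 × 0.08846 = 0.371 V

0.371 V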